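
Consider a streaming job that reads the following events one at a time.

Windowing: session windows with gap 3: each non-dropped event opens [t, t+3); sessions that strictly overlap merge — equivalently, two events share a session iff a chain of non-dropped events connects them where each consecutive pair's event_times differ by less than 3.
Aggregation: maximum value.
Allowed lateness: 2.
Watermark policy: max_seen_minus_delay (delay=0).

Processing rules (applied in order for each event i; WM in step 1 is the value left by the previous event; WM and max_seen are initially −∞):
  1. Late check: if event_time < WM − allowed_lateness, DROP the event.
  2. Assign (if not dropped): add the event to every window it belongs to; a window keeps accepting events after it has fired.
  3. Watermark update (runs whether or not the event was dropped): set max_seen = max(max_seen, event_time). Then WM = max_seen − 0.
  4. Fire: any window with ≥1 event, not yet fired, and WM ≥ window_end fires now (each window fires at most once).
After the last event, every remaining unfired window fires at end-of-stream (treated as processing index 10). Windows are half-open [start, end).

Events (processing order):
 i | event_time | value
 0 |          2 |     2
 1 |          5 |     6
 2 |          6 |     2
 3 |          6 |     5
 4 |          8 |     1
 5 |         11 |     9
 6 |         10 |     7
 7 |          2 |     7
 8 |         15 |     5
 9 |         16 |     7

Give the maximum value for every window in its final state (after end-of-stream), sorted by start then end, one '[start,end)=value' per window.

[2,5)=2 [5,14)=9 [15,19)=7

i=0 t=2 v=2: → [2,5); WM=2
i=1 t=5 v=6: → [5,8); WM=5
i=2 t=6 v=2: → [5,9); WM=6
i=3 t=6 v=5: → [5,9); WM=6
i=4 t=8 v=1: → [5,11); WM=8
i=5 t=11 v=9: → [11,14); WM=11
i=6 t=10 v=7: → [5,14); WM=11
i=7 t=2 v=7: DROP (t<11-2); WM=11
i=8 t=15 v=5: → [15,18); WM=15
i=9 t=16 v=7: → [15,19); WM=16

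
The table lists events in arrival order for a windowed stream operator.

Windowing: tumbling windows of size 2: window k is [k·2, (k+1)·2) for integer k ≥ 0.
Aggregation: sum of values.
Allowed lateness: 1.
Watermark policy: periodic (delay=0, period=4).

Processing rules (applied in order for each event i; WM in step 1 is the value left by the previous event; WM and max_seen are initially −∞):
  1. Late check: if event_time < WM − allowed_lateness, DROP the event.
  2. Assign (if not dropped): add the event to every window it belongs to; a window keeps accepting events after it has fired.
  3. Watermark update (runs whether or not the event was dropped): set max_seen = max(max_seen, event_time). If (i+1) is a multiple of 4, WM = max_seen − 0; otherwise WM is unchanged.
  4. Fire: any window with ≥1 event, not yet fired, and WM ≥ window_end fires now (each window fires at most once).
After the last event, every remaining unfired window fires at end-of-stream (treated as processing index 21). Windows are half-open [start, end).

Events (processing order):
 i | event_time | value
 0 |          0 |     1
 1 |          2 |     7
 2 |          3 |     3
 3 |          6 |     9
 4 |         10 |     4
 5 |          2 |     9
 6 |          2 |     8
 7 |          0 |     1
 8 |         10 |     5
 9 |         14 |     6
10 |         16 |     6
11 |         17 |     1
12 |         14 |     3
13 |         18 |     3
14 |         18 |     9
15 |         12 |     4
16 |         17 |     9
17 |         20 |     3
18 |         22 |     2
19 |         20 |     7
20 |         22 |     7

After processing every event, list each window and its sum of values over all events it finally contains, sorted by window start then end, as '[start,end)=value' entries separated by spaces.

i=0 t=0 v=1: → [0,2); WM=−∞
i=1 t=2 v=7: → [2,4); WM=−∞
i=2 t=3 v=3: → [2,4); WM=−∞
i=3 t=6 v=9: → [6,8); WM=6; [0,2) fires=1 [2,4) fires=10
i=4 t=10 v=4: → [10,12); WM=6
i=5 t=2 v=9: DROP (t<6-1); WM=6
i=6 t=2 v=8: DROP (t<6-1); WM=6
i=7 t=0 v=1: DROP (t<6-1); WM=10; [6,8) fires=9
i=8 t=10 v=5: → [10,12); WM=10
i=9 t=14 v=6: → [14,16); WM=10
i=10 t=16 v=6: → [16,18); WM=10
i=11 t=17 v=1: → [16,18); WM=17; [10,12) fires=9 [14,16) fires=6
i=12 t=14 v=3: DROP (t<17-1); WM=17
i=13 t=18 v=3: → [18,20); WM=17
i=14 t=18 v=9: → [18,20); WM=17
i=15 t=12 v=4: DROP (t<17-1); WM=18; [16,18) fires=7
i=16 t=17 v=9: → [16,18); WM=18
i=17 t=20 v=3: → [20,22); WM=18
i=18 t=22 v=2: → [22,24); WM=18
i=19 t=20 v=7: → [20,22); WM=22; [18,20) fires=12 [20,22) fires=10
i=20 t=22 v=7: → [22,24); WM=22

[0,2)=1 [2,4)=10 [6,8)=9 [10,12)=9 [14,16)=6 [16,18)=16 [18,20)=12 [20,22)=10 [22,24)=9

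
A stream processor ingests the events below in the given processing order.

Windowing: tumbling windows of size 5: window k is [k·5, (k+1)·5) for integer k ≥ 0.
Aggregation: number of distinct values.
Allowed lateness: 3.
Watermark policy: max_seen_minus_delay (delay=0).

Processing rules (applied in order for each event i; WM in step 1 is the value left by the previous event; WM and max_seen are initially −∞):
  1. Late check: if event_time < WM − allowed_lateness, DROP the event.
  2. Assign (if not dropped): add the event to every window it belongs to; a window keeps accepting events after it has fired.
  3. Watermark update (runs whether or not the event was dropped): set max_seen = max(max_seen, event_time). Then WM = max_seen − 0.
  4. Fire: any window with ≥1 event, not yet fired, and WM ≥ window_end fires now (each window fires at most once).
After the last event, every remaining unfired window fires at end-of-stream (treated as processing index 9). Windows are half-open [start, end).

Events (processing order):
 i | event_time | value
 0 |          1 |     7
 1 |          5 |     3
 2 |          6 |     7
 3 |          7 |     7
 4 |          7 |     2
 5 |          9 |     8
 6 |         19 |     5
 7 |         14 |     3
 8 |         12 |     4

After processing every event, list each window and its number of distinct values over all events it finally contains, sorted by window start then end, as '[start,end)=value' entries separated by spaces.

i=0 t=1 v=7: → [0,5); WM=1
i=1 t=5 v=3: → [5,10); WM=5; [0,5) fires=1
i=2 t=6 v=7: → [5,10); WM=6
i=3 t=7 v=7: → [5,10); WM=7
i=4 t=7 v=2: → [5,10); WM=7
i=5 t=9 v=8: → [5,10); WM=9
i=6 t=19 v=5: → [15,20); WM=19; [5,10) fires=4
i=7 t=14 v=3: DROP (t<19-3); WM=19
i=8 t=12 v=4: DROP (t<19-3); WM=19

[0,5)=1 [5,10)=4 [15,20)=1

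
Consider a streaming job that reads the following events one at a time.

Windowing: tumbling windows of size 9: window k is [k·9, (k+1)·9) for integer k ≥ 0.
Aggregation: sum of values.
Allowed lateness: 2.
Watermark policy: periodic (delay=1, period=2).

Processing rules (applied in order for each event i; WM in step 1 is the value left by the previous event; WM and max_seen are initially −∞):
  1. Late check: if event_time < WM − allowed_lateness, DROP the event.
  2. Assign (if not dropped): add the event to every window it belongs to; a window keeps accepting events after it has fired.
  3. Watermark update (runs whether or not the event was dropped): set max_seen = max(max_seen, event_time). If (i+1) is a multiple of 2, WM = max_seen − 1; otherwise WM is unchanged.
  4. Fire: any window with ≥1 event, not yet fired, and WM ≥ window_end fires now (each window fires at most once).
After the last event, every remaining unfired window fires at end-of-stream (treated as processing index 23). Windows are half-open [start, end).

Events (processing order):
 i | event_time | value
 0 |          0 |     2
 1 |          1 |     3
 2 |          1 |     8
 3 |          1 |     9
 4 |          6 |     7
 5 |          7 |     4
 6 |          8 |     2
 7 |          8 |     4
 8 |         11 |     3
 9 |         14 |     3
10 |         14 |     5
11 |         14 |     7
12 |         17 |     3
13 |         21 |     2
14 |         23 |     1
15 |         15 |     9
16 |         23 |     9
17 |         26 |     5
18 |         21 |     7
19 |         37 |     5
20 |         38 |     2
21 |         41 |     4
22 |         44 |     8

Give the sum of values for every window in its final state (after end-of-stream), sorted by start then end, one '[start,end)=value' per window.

i=0 t=0 v=2: → [0,9); WM=−∞
i=1 t=1 v=3: → [0,9); WM=0
i=2 t=1 v=8: → [0,9); WM=0
i=3 t=1 v=9: → [0,9); WM=0
i=4 t=6 v=7: → [0,9); WM=0
i=5 t=7 v=4: → [0,9); WM=6
i=6 t=8 v=2: → [0,9); WM=6
i=7 t=8 v=4: → [0,9); WM=7
i=8 t=11 v=3: → [9,18); WM=7
i=9 t=14 v=3: → [9,18); WM=13; [0,9) fires=39
i=10 t=14 v=5: → [9,18); WM=13
i=11 t=14 v=7: → [9,18); WM=13
i=12 t=17 v=3: → [9,18); WM=13
i=13 t=21 v=2: → [18,27); WM=20; [9,18) fires=21
i=14 t=23 v=1: → [18,27); WM=20
i=15 t=15 v=9: DROP (t<20-2); WM=22
i=16 t=23 v=9: → [18,27); WM=22
i=17 t=26 v=5: → [18,27); WM=25
i=18 t=21 v=7: DROP (t<25-2); WM=25
i=19 t=37 v=5: → [36,45); WM=36; [18,27) fires=17
i=20 t=38 v=2: → [36,45); WM=36
i=21 t=41 v=4: → [36,45); WM=40
i=22 t=44 v=8: → [36,45); WM=40

[0,9)=39 [9,18)=21 [18,27)=17 [36,45)=19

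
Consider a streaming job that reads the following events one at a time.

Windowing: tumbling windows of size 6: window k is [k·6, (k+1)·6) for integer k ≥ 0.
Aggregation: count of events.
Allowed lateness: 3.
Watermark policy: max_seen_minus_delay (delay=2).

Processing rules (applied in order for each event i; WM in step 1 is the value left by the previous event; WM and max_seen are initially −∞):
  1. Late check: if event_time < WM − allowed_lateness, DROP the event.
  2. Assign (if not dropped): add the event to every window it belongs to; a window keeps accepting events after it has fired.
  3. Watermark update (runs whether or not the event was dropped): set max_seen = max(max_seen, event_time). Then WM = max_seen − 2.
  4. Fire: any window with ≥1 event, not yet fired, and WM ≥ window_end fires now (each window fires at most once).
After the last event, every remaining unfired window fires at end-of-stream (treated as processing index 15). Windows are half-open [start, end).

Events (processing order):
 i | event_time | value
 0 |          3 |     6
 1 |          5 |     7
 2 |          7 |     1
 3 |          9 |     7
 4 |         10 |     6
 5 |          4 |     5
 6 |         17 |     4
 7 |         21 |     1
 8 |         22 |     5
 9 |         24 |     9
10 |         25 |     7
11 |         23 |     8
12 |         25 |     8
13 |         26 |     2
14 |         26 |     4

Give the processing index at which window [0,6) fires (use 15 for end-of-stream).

3

i=0 t=3 v=6: → [0,6); WM=1
i=1 t=5 v=7: → [0,6); WM=3
i=2 t=7 v=1: → [6,12); WM=5
i=3 t=9 v=7: → [6,12); WM=7; [0,6) fires=2
i=4 t=10 v=6: → [6,12); WM=8
i=5 t=4 v=5: DROP (t<8-3); WM=8
i=6 t=17 v=4: → [12,18); WM=15; [6,12) fires=3
i=7 t=21 v=1: → [18,24); WM=19; [12,18) fires=1
i=8 t=22 v=5: → [18,24); WM=20
i=9 t=24 v=9: → [24,30); WM=22
i=10 t=25 v=7: → [24,30); WM=23
i=11 t=23 v=8: → [18,24); WM=23
i=12 t=25 v=8: → [24,30); WM=23
i=13 t=26 v=2: → [24,30); WM=24; [18,24) fires=3
i=14 t=26 v=4: → [24,30); WM=24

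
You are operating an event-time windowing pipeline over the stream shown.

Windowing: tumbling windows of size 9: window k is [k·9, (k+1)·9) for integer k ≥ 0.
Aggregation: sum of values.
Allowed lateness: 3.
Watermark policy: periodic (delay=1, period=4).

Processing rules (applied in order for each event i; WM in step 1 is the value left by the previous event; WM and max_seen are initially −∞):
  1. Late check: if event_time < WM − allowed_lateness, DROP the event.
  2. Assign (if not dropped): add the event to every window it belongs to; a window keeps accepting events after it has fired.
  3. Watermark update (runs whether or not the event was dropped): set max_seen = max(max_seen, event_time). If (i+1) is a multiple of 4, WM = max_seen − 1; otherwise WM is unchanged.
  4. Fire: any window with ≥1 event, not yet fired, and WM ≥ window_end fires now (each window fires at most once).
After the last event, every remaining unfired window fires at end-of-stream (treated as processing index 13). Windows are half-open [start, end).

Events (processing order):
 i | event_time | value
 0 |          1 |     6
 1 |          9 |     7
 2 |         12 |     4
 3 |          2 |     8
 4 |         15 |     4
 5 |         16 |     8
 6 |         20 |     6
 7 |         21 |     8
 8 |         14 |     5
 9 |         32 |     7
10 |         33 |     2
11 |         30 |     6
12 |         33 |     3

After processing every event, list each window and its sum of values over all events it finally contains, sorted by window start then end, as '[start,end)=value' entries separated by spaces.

[0,9)=14 [9,18)=23 [18,27)=14 [27,36)=18

i=0 t=1 v=6: → [0,9); WM=−∞
i=1 t=9 v=7: → [9,18); WM=−∞
i=2 t=12 v=4: → [9,18); WM=−∞
i=3 t=2 v=8: → [0,9); WM=11; [0,9) fires=14
i=4 t=15 v=4: → [9,18); WM=11
i=5 t=16 v=8: → [9,18); WM=11
i=6 t=20 v=6: → [18,27); WM=11
i=7 t=21 v=8: → [18,27); WM=20; [9,18) fires=23
i=8 t=14 v=5: DROP (t<20-3); WM=20
i=9 t=32 v=7: → [27,36); WM=20
i=10 t=33 v=2: → [27,36); WM=20
i=11 t=30 v=6: → [27,36); WM=32; [18,27) fires=14
i=12 t=33 v=3: → [27,36); WM=32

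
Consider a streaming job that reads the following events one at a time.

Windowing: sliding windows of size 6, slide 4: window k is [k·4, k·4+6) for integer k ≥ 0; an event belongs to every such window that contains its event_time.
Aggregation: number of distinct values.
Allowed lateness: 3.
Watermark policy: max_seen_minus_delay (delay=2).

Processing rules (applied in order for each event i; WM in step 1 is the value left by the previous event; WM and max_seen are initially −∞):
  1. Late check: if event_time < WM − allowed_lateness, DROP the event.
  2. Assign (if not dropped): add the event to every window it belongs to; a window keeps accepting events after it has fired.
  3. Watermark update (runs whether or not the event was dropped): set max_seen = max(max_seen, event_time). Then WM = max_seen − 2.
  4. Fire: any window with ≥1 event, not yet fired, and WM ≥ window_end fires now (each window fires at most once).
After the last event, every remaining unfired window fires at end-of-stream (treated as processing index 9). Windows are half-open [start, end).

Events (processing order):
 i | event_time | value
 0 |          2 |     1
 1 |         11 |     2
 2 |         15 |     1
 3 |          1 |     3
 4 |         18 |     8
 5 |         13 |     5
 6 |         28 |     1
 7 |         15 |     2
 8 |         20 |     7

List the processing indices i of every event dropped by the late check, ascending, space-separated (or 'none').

3 7 8

i=0 t=2 v=1: → [0,6); WM=0
i=1 t=11 v=2: → [8,14); WM=9; [0,6) fires=1
i=2 t=15 v=1: → [12,18); WM=13
i=3 t=1 v=3: DROP (t<13-3); WM=13
i=4 t=18 v=8: → [16,22); WM=16; [8,14) fires=1
i=5 t=13 v=5: → [12,18),[8,14); WM=16
i=6 t=28 v=1: → [28,34),[24,30); WM=26; [12,18) fires=2 [16,22) fires=1
i=7 t=15 v=2: DROP (t<26-3); WM=26
i=8 t=20 v=7: DROP (t<26-3); WM=26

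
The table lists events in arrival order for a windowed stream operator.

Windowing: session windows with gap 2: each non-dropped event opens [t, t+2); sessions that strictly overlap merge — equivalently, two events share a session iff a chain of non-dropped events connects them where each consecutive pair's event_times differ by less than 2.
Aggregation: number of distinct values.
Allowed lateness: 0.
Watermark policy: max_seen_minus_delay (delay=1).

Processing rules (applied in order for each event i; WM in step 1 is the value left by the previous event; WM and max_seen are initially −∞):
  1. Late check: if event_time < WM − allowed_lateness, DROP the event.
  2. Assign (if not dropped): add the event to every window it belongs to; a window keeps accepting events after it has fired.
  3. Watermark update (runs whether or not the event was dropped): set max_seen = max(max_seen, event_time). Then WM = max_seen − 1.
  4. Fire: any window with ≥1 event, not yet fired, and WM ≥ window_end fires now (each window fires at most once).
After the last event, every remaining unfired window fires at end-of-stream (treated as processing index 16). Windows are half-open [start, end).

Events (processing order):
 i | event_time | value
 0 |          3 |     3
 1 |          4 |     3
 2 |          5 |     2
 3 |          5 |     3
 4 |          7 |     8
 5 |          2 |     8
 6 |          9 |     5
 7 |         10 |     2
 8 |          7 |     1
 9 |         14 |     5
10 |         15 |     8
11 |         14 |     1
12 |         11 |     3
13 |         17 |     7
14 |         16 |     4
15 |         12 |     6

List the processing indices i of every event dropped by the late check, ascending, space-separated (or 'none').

i=0 t=3 v=3: → [3,5); WM=2
i=1 t=4 v=3: → [3,6); WM=3
i=2 t=5 v=2: → [3,7); WM=4
i=3 t=5 v=3: → [3,7); WM=4
i=4 t=7 v=8: → [7,9); WM=6
i=5 t=2 v=8: DROP (t<6-0); WM=6
i=6 t=9 v=5: → [9,11); WM=8
i=7 t=10 v=2: → [9,12); WM=9
i=8 t=7 v=1: DROP (t<9-0); WM=9
i=9 t=14 v=5: → [14,16); WM=13
i=10 t=15 v=8: → [14,17); WM=14
i=11 t=14 v=1: → [14,17); WM=14
i=12 t=11 v=3: DROP (t<14-0); WM=14
i=13 t=17 v=7: → [17,19); WM=16
i=14 t=16 v=4: → [14,19); WM=16
i=15 t=12 v=6: DROP (t<16-0); WM=16

5 8 12 15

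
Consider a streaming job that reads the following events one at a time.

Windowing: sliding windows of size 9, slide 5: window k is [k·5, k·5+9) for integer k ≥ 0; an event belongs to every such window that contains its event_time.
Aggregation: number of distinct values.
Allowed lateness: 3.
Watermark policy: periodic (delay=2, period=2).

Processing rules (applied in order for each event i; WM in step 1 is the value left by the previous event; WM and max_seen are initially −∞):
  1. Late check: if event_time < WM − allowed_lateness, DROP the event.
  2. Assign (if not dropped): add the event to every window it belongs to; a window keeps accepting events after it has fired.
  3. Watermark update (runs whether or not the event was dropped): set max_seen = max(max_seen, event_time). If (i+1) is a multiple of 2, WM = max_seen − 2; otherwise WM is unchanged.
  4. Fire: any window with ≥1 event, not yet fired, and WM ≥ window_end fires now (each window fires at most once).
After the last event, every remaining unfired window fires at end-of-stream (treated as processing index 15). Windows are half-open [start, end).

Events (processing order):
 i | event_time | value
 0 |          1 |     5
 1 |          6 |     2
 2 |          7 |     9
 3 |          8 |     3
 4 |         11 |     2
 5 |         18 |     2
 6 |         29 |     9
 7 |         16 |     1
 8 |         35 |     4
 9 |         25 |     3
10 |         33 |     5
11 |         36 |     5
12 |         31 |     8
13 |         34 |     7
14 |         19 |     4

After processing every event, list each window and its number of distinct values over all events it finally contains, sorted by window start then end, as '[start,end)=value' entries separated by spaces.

[0,9)=4 [5,14)=3 [10,19)=2 [15,24)=2 [20,29)=1 [25,34)=4 [30,39)=4 [35,44)=2

i=0 t=1 v=5: → [0,9); WM=−∞
i=1 t=6 v=2: → [5,14),[0,9); WM=4
i=2 t=7 v=9: → [5,14),[0,9); WM=4
i=3 t=8 v=3: → [5,14),[0,9); WM=6
i=4 t=11 v=2: → [10,19),[5,14); WM=6
i=5 t=18 v=2: → [15,24),[10,19); WM=16; [0,9) fires=4 [5,14) fires=3
i=6 t=29 v=9: → [25,34); WM=16
i=7 t=16 v=1: → [15,24),[10,19); WM=27; [10,19) fires=2 [15,24) fires=2
i=8 t=35 v=4: → [35,44),[30,39); WM=27
i=9 t=25 v=3: → [25,34),[20,29); WM=33; [20,29) fires=1
i=10 t=33 v=5: → [30,39),[25,34); WM=33
i=11 t=36 v=5: → [35,44),[30,39); WM=34; [25,34) fires=3
i=12 t=31 v=8: → [30,39),[25,34); WM=34
i=13 t=34 v=7: → [30,39); WM=34
i=14 t=19 v=4: DROP (t<34-3); WM=34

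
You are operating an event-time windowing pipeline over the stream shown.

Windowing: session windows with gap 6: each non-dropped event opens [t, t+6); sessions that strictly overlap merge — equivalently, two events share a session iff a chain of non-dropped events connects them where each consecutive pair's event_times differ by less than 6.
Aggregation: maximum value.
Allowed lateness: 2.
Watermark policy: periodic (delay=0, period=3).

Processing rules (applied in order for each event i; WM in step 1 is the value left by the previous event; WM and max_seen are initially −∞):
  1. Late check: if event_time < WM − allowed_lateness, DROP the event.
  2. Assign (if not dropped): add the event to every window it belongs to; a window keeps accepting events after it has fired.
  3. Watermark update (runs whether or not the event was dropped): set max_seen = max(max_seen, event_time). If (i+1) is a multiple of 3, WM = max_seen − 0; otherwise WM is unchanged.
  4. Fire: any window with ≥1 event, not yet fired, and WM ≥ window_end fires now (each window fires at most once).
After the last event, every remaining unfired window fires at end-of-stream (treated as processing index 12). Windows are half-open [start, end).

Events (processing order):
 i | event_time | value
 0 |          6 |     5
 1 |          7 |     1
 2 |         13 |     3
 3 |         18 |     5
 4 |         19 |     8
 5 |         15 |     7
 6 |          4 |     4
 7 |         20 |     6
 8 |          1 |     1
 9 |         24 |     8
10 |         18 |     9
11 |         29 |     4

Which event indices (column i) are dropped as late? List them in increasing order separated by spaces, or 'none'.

6 8

i=0 t=6 v=5: → [6,12); WM=−∞
i=1 t=7 v=1: → [6,13); WM=−∞
i=2 t=13 v=3: → [13,19); WM=13
i=3 t=18 v=5: → [13,24); WM=13
i=4 t=19 v=8: → [13,25); WM=13
i=5 t=15 v=7: → [13,25); WM=19
i=6 t=4 v=4: DROP (t<19-2); WM=19
i=7 t=20 v=6: → [13,26); WM=19
i=8 t=1 v=1: DROP (t<19-2); WM=20
i=9 t=24 v=8: → [13,30); WM=20
i=10 t=18 v=9: → [13,30); WM=20
i=11 t=29 v=4: → [13,35); WM=29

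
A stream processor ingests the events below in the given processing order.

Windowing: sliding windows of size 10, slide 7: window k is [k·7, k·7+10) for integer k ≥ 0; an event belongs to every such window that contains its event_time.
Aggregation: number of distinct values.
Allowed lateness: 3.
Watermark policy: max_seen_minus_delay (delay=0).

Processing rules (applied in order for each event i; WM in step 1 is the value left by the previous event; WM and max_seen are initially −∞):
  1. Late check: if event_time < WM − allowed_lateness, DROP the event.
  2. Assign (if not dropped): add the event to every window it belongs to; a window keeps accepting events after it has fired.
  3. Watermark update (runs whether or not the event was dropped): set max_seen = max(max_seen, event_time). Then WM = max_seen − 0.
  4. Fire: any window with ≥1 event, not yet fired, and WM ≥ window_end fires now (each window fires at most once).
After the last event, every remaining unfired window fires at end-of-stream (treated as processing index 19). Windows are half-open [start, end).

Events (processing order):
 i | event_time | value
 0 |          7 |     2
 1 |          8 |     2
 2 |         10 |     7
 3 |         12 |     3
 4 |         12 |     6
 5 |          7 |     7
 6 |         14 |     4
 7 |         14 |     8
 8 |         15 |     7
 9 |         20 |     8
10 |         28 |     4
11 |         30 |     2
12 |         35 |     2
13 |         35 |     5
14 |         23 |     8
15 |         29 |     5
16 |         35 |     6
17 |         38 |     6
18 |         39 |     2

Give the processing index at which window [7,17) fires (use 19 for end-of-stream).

i=0 t=7 v=2: → [7,17),[0,10); WM=7
i=1 t=8 v=2: → [7,17),[0,10); WM=8
i=2 t=10 v=7: → [7,17); WM=10; [0,10) fires=1
i=3 t=12 v=3: → [7,17); WM=12
i=4 t=12 v=6: → [7,17); WM=12
i=5 t=7 v=7: DROP (t<12-3); WM=12
i=6 t=14 v=4: → [14,24),[7,17); WM=14
i=7 t=14 v=8: → [14,24),[7,17); WM=14
i=8 t=15 v=7: → [14,24),[7,17); WM=15
i=9 t=20 v=8: → [14,24); WM=20; [7,17) fires=6
i=10 t=28 v=4: → [28,38),[21,31); WM=28; [14,24) fires=3
i=11 t=30 v=2: → [28,38),[21,31); WM=30
i=12 t=35 v=2: → [35,45),[28,38); WM=35; [21,31) fires=2
i=13 t=35 v=5: → [35,45),[28,38); WM=35
i=14 t=23 v=8: DROP (t<35-3); WM=35
i=15 t=29 v=5: DROP (t<35-3); WM=35
i=16 t=35 v=6: → [35,45),[28,38); WM=35
i=17 t=38 v=6: → [35,45); WM=38; [28,38) fires=4
i=18 t=39 v=2: → [35,45); WM=39

9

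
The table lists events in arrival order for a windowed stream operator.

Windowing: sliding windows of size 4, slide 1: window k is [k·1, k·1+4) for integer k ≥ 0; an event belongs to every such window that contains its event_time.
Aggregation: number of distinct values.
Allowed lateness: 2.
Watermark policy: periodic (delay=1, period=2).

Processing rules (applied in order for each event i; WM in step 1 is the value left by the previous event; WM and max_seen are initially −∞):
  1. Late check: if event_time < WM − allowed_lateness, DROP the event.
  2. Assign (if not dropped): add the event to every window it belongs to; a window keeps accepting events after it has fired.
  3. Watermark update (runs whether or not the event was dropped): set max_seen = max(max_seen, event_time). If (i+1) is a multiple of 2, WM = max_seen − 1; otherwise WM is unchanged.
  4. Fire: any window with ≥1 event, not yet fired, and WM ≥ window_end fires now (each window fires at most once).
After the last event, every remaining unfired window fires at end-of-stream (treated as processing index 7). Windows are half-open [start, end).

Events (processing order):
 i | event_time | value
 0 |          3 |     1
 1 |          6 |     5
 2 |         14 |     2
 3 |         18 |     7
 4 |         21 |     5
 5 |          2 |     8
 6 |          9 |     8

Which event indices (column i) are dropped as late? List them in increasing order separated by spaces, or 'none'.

5 6

i=0 t=3 v=1: → [3,7),[2,6),[1,5),[0,4); WM=−∞
i=1 t=6 v=5: → [6,10),[5,9),[4,8),[3,7); WM=5; [0,4) fires=1 [1,5) fires=1
i=2 t=14 v=2: → [14,18),[13,17),[12,16),[11,15); WM=5
i=3 t=18 v=7: → [18,22),[17,21),[16,20),[15,19); WM=17; [2,6) fires=1 [3,7) fires=2 [4,8) fires=1 [5,9) fires=1 [6,10) fires=1 [11,15) fires=1 [12,16) fires=1 [13,17) fires=1
i=4 t=21 v=5: → [21,25),[20,24),[19,23),[18,22); WM=17
i=5 t=2 v=8: DROP (t<17-2); WM=20; [14,18) fires=1 [15,19) fires=1 [16,20) fires=1
i=6 t=9 v=8: DROP (t<20-2); WM=20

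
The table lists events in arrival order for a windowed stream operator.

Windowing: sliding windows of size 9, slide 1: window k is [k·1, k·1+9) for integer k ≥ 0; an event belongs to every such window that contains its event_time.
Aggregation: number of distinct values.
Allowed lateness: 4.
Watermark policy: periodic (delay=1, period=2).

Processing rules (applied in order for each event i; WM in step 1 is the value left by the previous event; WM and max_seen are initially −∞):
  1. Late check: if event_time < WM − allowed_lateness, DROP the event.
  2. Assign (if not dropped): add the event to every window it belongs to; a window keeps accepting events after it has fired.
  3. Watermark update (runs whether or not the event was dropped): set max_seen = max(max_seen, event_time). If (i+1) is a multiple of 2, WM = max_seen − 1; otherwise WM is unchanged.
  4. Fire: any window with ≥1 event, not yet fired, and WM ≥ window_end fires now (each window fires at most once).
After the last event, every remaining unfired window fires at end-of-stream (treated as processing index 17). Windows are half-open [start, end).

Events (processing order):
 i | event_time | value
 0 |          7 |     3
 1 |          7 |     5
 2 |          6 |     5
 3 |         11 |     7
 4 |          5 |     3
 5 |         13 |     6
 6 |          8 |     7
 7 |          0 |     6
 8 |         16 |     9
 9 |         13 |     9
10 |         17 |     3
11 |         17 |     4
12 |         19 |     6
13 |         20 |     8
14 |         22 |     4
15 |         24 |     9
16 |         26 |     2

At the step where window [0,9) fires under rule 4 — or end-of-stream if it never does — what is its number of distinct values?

2

i=0 t=7 v=3: → [7,16),[6,15),[5,14),[4,13),[3,12),[2,11),[1,10),[0,9); WM=−∞
i=1 t=7 v=5: → [7,16),[6,15),[5,14),[4,13),[3,12),[2,11),[1,10),[0,9); WM=6
i=2 t=6 v=5: → [6,15),[5,14),[4,13),[3,12),[2,11),[1,10),[0,9); WM=6
i=3 t=11 v=7: → [11,20),[10,19),[9,18),[8,17),[7,16),[6,15),[5,14),[4,13),[3,12); WM=10; [0,9) fires=2 [1,10) fires=2
i=4 t=5 v=3: DROP (t<10-4); WM=10
i=5 t=13 v=6: → [13,22),[12,21),[11,20),[10,19),[9,18),[8,17),[7,16),[6,15),[5,14); WM=12; [2,11) fires=2 [3,12) fires=3
i=6 t=8 v=7: → [8,17),[7,16),[6,15),[5,14),[4,13),[3,12),[2,11),[1,10),[0,9); WM=12
i=7 t=0 v=6: DROP (t<12-4); WM=12
i=8 t=16 v=9: → [16,25),[15,24),[14,23),[13,22),[12,21),[11,20),[10,19),[9,18),[8,17); WM=12
i=9 t=13 v=9: → [13,22),[12,21),[11,20),[10,19),[9,18),[8,17),[7,16),[6,15),[5,14); WM=15; [4,13) fires=3 [5,14) fires=5 [6,15) fires=5
i=10 t=17 v=3: → [17,26),[16,25),[15,24),[14,23),[13,22),[12,21),[11,20),[10,19),[9,18); WM=15
i=11 t=17 v=4: → [17,26),[16,25),[15,24),[14,23),[13,22),[12,21),[11,20),[10,19),[9,18); WM=16; [7,16) fires=5
i=12 t=19 v=6: → [19,28),[18,27),[17,26),[16,25),[15,24),[14,23),[13,22),[12,21),[11,20); WM=16
i=13 t=20 v=8: → [20,29),[19,28),[18,27),[17,26),[16,25),[15,24),[14,23),[13,22),[12,21); WM=19; [8,17) fires=3 [9,18) fires=5 [10,19) fires=5
i=14 t=22 v=4: → [22,31),[21,30),[20,29),[19,28),[18,27),[17,26),[16,25),[15,24),[14,23); WM=19
i=15 t=24 v=9: → [24,33),[23,32),[22,31),[21,30),[20,29),[19,28),[18,27),[17,26),[16,25); WM=23; [11,20) fires=5 [12,21) fires=5 [13,22) fires=5 [14,23) fires=5
i=16 t=26 v=2: → [26,35),[25,34),[24,33),[23,32),[22,31),[21,30),[20,29),[19,28),[18,27); WM=23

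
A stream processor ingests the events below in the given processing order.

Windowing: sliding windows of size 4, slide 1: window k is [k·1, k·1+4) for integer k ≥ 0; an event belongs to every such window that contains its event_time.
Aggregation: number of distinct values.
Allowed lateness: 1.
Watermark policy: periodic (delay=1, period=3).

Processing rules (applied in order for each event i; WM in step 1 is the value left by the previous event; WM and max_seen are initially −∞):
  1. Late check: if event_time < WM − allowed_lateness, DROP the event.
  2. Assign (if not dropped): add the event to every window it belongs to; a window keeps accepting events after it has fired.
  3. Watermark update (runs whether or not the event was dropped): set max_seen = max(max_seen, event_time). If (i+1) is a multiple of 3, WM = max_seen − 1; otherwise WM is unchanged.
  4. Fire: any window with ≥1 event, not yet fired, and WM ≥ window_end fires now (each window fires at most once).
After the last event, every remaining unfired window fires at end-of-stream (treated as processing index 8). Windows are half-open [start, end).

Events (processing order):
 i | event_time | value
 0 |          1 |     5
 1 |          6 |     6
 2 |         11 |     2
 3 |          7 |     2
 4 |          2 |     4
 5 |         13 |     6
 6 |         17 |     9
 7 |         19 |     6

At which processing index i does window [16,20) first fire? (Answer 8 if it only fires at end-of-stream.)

8

i=0 t=1 v=5: → [1,5),[0,4); WM=−∞
i=1 t=6 v=6: → [6,10),[5,9),[4,8),[3,7); WM=−∞
i=2 t=11 v=2: → [11,15),[10,14),[9,13),[8,12); WM=10; [0,4) fires=1 [1,5) fires=1 [3,7) fires=1 [4,8) fires=1 [5,9) fires=1 [6,10) fires=1
i=3 t=7 v=2: DROP (t<10-1); WM=10
i=4 t=2 v=4: DROP (t<10-1); WM=10
i=5 t=13 v=6: → [13,17),[12,16),[11,15),[10,14); WM=12; [8,12) fires=1
i=6 t=17 v=9: → [17,21),[16,20),[15,19),[14,18); WM=12
i=7 t=19 v=6: → [19,23),[18,22),[17,21),[16,20); WM=12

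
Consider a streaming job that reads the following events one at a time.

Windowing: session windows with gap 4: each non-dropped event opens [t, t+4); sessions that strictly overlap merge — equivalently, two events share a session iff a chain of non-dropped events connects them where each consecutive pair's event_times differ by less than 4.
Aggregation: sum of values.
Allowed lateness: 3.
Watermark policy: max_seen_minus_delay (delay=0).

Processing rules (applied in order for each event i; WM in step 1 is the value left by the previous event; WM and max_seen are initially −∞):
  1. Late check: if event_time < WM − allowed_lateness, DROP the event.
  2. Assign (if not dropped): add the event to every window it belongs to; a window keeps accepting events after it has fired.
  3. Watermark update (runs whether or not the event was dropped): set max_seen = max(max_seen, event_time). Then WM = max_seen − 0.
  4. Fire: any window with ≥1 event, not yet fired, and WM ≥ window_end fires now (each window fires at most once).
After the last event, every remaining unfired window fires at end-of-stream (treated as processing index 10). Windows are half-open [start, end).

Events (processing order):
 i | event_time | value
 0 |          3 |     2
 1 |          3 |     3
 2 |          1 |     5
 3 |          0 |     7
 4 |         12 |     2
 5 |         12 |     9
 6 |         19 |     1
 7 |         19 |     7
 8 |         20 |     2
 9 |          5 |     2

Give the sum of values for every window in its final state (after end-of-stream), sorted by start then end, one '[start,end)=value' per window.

i=0 t=3 v=2: → [3,7); WM=3
i=1 t=3 v=3: → [3,7); WM=3
i=2 t=1 v=5: → [1,7); WM=3
i=3 t=0 v=7: → [0,7); WM=3
i=4 t=12 v=2: → [12,16); WM=12
i=5 t=12 v=9: → [12,16); WM=12
i=6 t=19 v=1: → [19,23); WM=19
i=7 t=19 v=7: → [19,23); WM=19
i=8 t=20 v=2: → [19,24); WM=20
i=9 t=5 v=2: DROP (t<20-3); WM=20

[0,7)=17 [12,16)=11 [19,24)=10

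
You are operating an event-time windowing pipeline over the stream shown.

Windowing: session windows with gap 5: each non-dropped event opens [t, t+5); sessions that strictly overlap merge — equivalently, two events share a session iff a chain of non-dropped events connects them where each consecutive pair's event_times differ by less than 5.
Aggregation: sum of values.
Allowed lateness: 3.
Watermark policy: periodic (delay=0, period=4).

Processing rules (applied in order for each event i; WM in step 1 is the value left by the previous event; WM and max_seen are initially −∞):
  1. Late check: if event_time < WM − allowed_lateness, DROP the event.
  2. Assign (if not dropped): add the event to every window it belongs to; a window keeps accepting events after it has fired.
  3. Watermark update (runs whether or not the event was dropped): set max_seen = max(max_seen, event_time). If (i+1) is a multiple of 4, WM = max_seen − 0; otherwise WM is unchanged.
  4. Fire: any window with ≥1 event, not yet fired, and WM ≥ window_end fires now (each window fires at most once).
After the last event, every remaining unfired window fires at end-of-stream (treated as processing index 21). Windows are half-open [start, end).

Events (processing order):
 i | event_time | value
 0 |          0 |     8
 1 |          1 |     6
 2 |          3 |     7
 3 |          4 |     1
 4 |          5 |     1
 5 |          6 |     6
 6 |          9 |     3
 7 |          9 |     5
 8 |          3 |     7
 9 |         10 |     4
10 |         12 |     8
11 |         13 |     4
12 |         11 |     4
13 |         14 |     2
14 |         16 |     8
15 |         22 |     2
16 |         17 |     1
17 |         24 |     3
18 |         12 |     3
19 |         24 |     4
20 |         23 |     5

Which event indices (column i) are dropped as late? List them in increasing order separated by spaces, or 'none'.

8 16 18

i=0 t=0 v=8: → [0,5); WM=−∞
i=1 t=1 v=6: → [0,6); WM=−∞
i=2 t=3 v=7: → [0,8); WM=−∞
i=3 t=4 v=1: → [0,9); WM=4
i=4 t=5 v=1: → [0,10); WM=4
i=5 t=6 v=6: → [0,11); WM=4
i=6 t=9 v=3: → [0,14); WM=4
i=7 t=9 v=5: → [0,14); WM=9
i=8 t=3 v=7: DROP (t<9-3); WM=9
i=9 t=10 v=4: → [0,15); WM=9
i=10 t=12 v=8: → [0,17); WM=9
i=11 t=13 v=4: → [0,18); WM=13
i=12 t=11 v=4: → [0,18); WM=13
i=13 t=14 v=2: → [0,19); WM=13
i=14 t=16 v=8: → [0,21); WM=13
i=15 t=22 v=2: → [22,27); WM=22
i=16 t=17 v=1: DROP (t<22-3); WM=22
i=17 t=24 v=3: → [22,29); WM=22
i=18 t=12 v=3: DROP (t<22-3); WM=22
i=19 t=24 v=4: → [22,29); WM=24
i=20 t=23 v=5: → [22,29); WM=24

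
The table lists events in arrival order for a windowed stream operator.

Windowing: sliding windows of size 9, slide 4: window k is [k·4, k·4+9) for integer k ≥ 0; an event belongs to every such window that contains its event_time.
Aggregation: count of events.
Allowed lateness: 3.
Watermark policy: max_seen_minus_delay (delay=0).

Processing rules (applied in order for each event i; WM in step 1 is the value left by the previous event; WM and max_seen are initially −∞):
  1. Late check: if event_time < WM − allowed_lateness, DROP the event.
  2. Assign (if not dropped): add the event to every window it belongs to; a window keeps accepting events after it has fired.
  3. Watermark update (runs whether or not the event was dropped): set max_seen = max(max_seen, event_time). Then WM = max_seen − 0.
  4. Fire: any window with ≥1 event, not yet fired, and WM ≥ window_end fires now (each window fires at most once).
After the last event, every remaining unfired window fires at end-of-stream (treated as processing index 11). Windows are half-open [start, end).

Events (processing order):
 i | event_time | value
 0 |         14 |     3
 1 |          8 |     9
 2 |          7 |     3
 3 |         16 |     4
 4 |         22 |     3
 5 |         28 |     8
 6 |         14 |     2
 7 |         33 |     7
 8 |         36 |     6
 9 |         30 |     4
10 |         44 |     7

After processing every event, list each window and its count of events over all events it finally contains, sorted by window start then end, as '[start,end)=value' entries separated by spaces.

i=0 t=14 v=3: → [12,21),[8,17); WM=14
i=1 t=8 v=9: DROP (t<14-3); WM=14
i=2 t=7 v=3: DROP (t<14-3); WM=14
i=3 t=16 v=4: → [16,25),[12,21),[8,17); WM=16
i=4 t=22 v=3: → [20,29),[16,25); WM=22; [8,17) fires=2 [12,21) fires=2
i=5 t=28 v=8: → [28,37),[24,33),[20,29); WM=28; [16,25) fires=2
i=6 t=14 v=2: DROP (t<28-3); WM=28
i=7 t=33 v=7: → [32,41),[28,37); WM=33; [20,29) fires=2 [24,33) fires=1
i=8 t=36 v=6: → [36,45),[32,41),[28,37); WM=36
i=9 t=30 v=4: DROP (t<36-3); WM=36
i=10 t=44 v=7: → [44,53),[40,49),[36,45); WM=44; [28,37) fires=3 [32,41) fires=2

[8,17)=2 [12,21)=2 [16,25)=2 [20,29)=2 [24,33)=1 [28,37)=3 [32,41)=2 [36,45)=2 [40,49)=1 [44,53)=1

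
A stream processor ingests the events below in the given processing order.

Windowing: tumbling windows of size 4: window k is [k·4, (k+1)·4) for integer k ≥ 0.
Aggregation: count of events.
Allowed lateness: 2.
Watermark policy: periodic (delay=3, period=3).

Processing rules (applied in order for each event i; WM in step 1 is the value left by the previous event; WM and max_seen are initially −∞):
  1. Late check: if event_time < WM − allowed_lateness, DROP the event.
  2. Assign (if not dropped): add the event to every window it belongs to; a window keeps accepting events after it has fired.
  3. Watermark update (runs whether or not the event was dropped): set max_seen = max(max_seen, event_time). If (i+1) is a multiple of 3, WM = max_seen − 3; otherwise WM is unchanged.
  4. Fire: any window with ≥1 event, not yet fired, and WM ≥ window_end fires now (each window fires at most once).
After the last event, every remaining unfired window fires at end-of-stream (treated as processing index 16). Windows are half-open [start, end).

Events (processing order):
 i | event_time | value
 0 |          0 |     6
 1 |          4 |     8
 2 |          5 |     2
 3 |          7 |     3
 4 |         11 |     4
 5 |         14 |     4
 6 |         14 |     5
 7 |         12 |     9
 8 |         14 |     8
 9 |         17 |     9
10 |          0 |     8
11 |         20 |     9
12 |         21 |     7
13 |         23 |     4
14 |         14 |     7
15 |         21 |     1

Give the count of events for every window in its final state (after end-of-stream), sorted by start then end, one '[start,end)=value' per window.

i=0 t=0 v=6: → [0,4); WM=−∞
i=1 t=4 v=8: → [4,8); WM=−∞
i=2 t=5 v=2: → [4,8); WM=2
i=3 t=7 v=3: → [4,8); WM=2
i=4 t=11 v=4: → [8,12); WM=2
i=5 t=14 v=4: → [12,16); WM=11; [0,4) fires=1 [4,8) fires=3
i=6 t=14 v=5: → [12,16); WM=11
i=7 t=12 v=9: → [12,16); WM=11
i=8 t=14 v=8: → [12,16); WM=11
i=9 t=17 v=9: → [16,20); WM=11
i=10 t=0 v=8: DROP (t<11-2); WM=11
i=11 t=20 v=9: → [20,24); WM=17; [8,12) fires=1 [12,16) fires=4
i=12 t=21 v=7: → [20,24); WM=17
i=13 t=23 v=4: → [20,24); WM=17
i=14 t=14 v=7: DROP (t<17-2); WM=20; [16,20) fires=1
i=15 t=21 v=1: → [20,24); WM=20

[0,4)=1 [4,8)=3 [8,12)=1 [12,16)=4 [16,20)=1 [20,24)=4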